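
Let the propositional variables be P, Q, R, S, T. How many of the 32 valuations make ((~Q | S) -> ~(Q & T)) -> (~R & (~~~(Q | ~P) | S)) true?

Initial set: {(((~Q | S) -> ~(Q & T)) -> (~R & (~~~(Q | ~P) | S)))}.
(((~Q | S) -> ~(Q & T)) -> (~R & (~~~(Q | ~P) | S))): β-rule — branch into ~((~Q | S) -> ~(Q & T))  //  (~R & (~~~(Q | ~P) | S)).
  branch 1 (add ~((~Q | S) -> ~(Q & T))):
    ~((~Q | S) -> ~(Q & T)): α-rule — add (~Q | S), ~~(Q & T).
    ~~(Q & T): α-rule — add Q, T.
    (~Q | S): β-rule — branch into ~Q  //  S.
      branch 1.1 (add ~Q):
        × closes — contains both Q and ~Q.
      branch 1.2 (add S):
        ○ open, literals {Q=true, S=true, T=true}.
  branch 2 (add (~R & (~~~(Q | ~P) | S))):
    (~R & (~~~(Q | ~P) | S)): α-rule — add ~R, (~~~(Q | ~P) | S).
    (~~~(Q | ~P) | S): β-rule — branch into ~~~(Q | ~P)  //  S.
      branch 2.1 (add ~~~(Q | ~P)):
        ~~~(Q | ~P): drop double negation, giving ~(Q | ~P).
        ~(Q | ~P): α-rule — add ~Q, ~~P.
        ○ open, literals {P=true, Q=false, R=false}.
      branch 2.2 (add S):
        ○ open, literals {R=false, S=true}.
1 branch closed, 3 open.
Each open branch fixes some atoms; the unmentioned ones are free. Counting distinct full assignments: branch {Q=true, S=true, T=true} (P, R) contributes 4 new; branch {P=true, Q=false, R=false} (S, T) contributes 4 new; branch {R=false, S=true} (P, Q, T) contributes 4 new. Total: 12.

12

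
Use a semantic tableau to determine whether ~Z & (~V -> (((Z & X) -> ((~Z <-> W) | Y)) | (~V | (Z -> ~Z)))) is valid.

Not valid

Assume the negation and expand:
Initial set: {F (~Z & (~V -> (((Z & X) -> ((~Z <-> W) | Y)) | (~V | (Z -> ~Z)))))}.
F (~Z & (~V -> (((Z & X) -> ((~Z <-> W) | Y)) | (~V | (Z -> ~Z))))): β-rule — branch into F ~Z  //  F (~V -> (((Z & X) -> ((~Z <-> W) | Y)) | (~V | (Z -> ~Z)))).
  branch 1 (add F ~Z):
    ○ open, literals {Z=T}.
  branch 2 (add F (~V -> (((Z & X) -> ((~Z <-> W) | Y)) | (~V | (Z -> ~Z))))):
    F (~V -> (((Z & X) -> ((~Z <-> W) | Y)) | (~V | (Z -> ~Z)))): α-rule — add T ~V, F (((Z & X) -> ((~Z <-> W) | Y)) | (~V | (Z -> ~Z))).
    F (((Z & X) -> ((~Z <-> W) | Y)) | (~V | (Z -> ~Z))): α-rule — add F ((Z & X) -> ((~Z <-> W) | Y)), F (~V | (Z -> ~Z)).
    F ((Z & X) -> ((~Z <-> W) | Y)): α-rule — add T (Z & X), F ((~Z <-> W) | Y).
    F (~V | (Z -> ~Z)): α-rule — add F ~V, F (Z -> ~Z).
    × closes — contains both V and ~V.
1 branch closed, 1 open.
An open branch gives a countermodel: Z=T (unmentioned atoms arbitrary); under it the original formula is false.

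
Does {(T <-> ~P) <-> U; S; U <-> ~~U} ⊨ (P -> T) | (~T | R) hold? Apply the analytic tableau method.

Initial set: {((T <-> ~P) <-> U); S; (U <-> ~~U); ~((P -> T) | (~T | R))}.
~((P -> T) | (~T | R)): α-rule — add ~(P -> T), ~(~T | R).
~(P -> T): α-rule — add P, ~T.
~(~T | R): α-rule — add ~~T, ~R.
× closes — contains both T and ~T.
All 1 branch closes.
Every branch closed, so the premises entail the conclusion.

Yes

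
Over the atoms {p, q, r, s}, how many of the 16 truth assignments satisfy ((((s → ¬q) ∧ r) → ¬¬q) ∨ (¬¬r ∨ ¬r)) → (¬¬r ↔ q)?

Initial set: {(((((s → ¬q) ∧ r) → ¬¬q) ∨ (¬¬r ∨ ¬r)) → (¬¬r ↔ q))}.
(((((s → ¬q) ∧ r) → ¬¬q) ∨ (¬¬r ∨ ¬r)) → (¬¬r ↔ q)): β-rule — branch into ¬((((s → ¬q) ∧ r) → ¬¬q) ∨ (¬¬r ∨ ¬r))  //  (¬¬r ↔ q).
  branch 1 (add ¬((((s → ¬q) ∧ r) → ¬¬q) ∨ (¬¬r ∨ ¬r))):
    ¬((((s → ¬q) ∧ r) → ¬¬q) ∨ (¬¬r ∨ ¬r)): α-rule — add ¬(((s → ¬q) ∧ r) → ¬¬q), ¬(¬¬r ∨ ¬r).
    ¬(((s → ¬q) ∧ r) → ¬¬q): α-rule — add ((s → ¬q) ∧ r), ¬¬¬q.
    ¬(¬¬r ∨ ¬r): α-rule — add ¬¬¬r, ¬¬r.
    ((s → ¬q) ∧ r): α-rule — add (s → ¬q), r.
    ¬¬¬q: drop double negation, giving ¬q.
    ¬¬¬r: drop double negation, giving ¬r.
    × closes — contains both r and ¬r.
  branch 2 (add (¬¬r ↔ q)):
    (¬¬r ↔ q): β-rule — branch into ¬¬r, q  //  ¬¬¬r, ¬q.
      branch 2.1 (add ¬¬r, q):
        ¬¬r: drop double negation, giving r.
        ○ open, literals {q=1, r=1}.
      branch 2.2 (add ¬¬¬r, ¬q):
        ¬¬¬r: drop double negation, giving ¬r.
        ○ open, literals {q=0, r=0}.
1 branch closed, 2 open.
Each open branch fixes some atoms; the unmentioned ones are free. Counting distinct full assignments: branch {q=1, r=1} (p, s) contributes 4 new; branch {q=0, r=0} (p, s) contributes 4 new. Total: 8.

8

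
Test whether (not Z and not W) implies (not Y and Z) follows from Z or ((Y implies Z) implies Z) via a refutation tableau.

Initial set: {T (Z or ((Y implies Z) implies Z)); F ((not Z and not W) implies (not Y and Z))}.
F ((not Z and not W) implies (not Y and Z)): α-rule — add T (not Z and not W), F (not Y and Z).
T (not Z and not W): α-rule — add T not Z, T not W.
T (Z or ((Y implies Z) implies Z)): β-rule — branch into T Z  //  T ((Y implies Z) implies Z).
  branch 1 (add T Z):
    × closes — contains both Z and not Z.
  branch 2 (add T ((Y implies Z) implies Z)):
    F (not Y and Z): β-rule — branch into F not Y  //  F Z.
      branch 2.1 (add F not Y):
        T ((Y implies Z) implies Z): β-rule — branch into F (Y implies Z)  //  T Z.
          branch 2.1.1 (add F (Y implies Z)):
            F (Y implies Z): α-rule — add T Y, F Z.
            ○ open, literals {W=false, Y=true, Z=false}.
          branch 2.1.2 (add T Z):
            × closes — contains both Z and not Z.
      branch 2.2 (add F Z):
        T ((Y implies Z) implies Z): β-rule — branch into F (Y implies Z)  //  T Z.
          branch 2.2.1 (add F (Y implies Z)):
            F (Y implies Z): α-rule — add T Y, F Z.
            ○ open, literals {W=false, Y=true, Z=false}.
          branch 2.2.2 (add T Z):
            × closes — contains both Z and not Z.
3 branches closed, 2 open.
An open branch gives a countermodel: W=false, Y=true, Z=false (unmentioned atoms arbitrary); the premises hold there but the conclusion fails.

No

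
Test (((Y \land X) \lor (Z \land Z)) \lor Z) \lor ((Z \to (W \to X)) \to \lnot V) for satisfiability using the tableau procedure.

Satisfiable

Initial set: {((((Y \land X) \lor (Z \land Z)) \lor Z) \lor ((Z \to (W \to X)) \to \lnot V))}.
((((Y \land X) \lor (Z \land Z)) \lor Z) \lor ((Z \to (W \to X)) \to \lnot V)): β-rule — branch into (((Y \land X) \lor (Z \land Z)) \lor Z)  //  ((Z \to (W \to X)) \to \lnot V).
  branch 1 (add (((Y \land X) \lor (Z \land Z)) \lor Z)):
    (((Y \land X) \lor (Z \land Z)) \lor Z): β-rule — branch into ((Y \land X) \lor (Z \land Z))  //  Z.
      branch 1.1 (add ((Y \land X) \lor (Z \land Z))):
        ((Y \land X) \lor (Z \land Z)): β-rule — branch into (Y \land X)  //  (Z \land Z).
          branch 1.1.1 (add (Y \land X)):
            (Y \land X): α-rule — add Y, X.
            ○ open, literals {X=T, Y=T}.
          branch 1.1.2 (add (Z \land Z)):
            (Z \land Z): α-rule — add Z, Z.
            ○ open, literals {Z=T}.
      branch 1.2 (add Z):
        ○ open, literals {Z=T}.
  branch 2 (add ((Z \to (W \to X)) \to \lnot V)):
    ((Z \to (W \to X)) \to \lnot V): β-rule — branch into \lnot (Z \to (W \to X))  //  \lnot V.
      branch 2.1 (add \lnot (Z \to (W \to X))):
        \lnot (Z \to (W \to X)): α-rule — add Z, \lnot (W \to X).
        \lnot (W \to X): α-rule — add W, \lnot X.
        ○ open, literals {W=T, X=F, Z=T}.
      branch 2.2 (add \lnot V):
        ○ open, literals {V=F}.
0 branches closed, 5 open.
An open branch gives a satisfying assignment: X=T, Y=T.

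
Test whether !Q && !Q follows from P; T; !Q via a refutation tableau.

Initial set: {T P; T T; T !Q; F (!Q && !Q)}.
F (!Q && !Q): β-rule — branch into F !Q  //  F !Q.
  branch 1 (add F !Q):
    × closes — contains both Q and !Q.
  branch 2 (add F !Q):
    × closes — contains both Q and !Q.
All 2 branches close.
Every branch closed, so the premises entail the conclusion.

Yes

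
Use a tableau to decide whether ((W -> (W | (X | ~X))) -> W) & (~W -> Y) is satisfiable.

Satisfiable

Initial set: {(((W -> (W | (X | ~X))) -> W) & (~W -> Y))}.
(((W -> (W | (X | ~X))) -> W) & (~W -> Y)): α-rule — add ((W -> (W | (X | ~X))) -> W), (~W -> Y).
((W -> (W | (X | ~X))) -> W): β-rule — branch into ~(W -> (W | (X | ~X)))  //  W.
  branch 1 (add ~(W -> (W | (X | ~X)))):
    ~(W -> (W | (X | ~X))): α-rule — add W, ~(W | (X | ~X)).
    ~(W | (X | ~X)): α-rule — add ~W, ~(X | ~X).
    × closes — contains both W and ~W.
  branch 2 (add W):
    (~W -> Y): β-rule — branch into ~~W  //  Y.
      branch 2.1 (add ~~W):
        ○ open, literals {W=1}.
      branch 2.2 (add Y):
        ○ open, literals {W=1, Y=1}.
1 branch closed, 2 open.
An open branch gives a satisfying assignment: W=1.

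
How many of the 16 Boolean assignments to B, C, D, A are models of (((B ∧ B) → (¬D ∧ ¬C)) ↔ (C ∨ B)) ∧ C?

4

Initial set: {((((B ∧ B) → (¬D ∧ ¬C)) ↔ (C ∨ B)) ∧ C)}.
((((B ∧ B) → (¬D ∧ ¬C)) ↔ (C ∨ B)) ∧ C): α-rule — add (((B ∧ B) → (¬D ∧ ¬C)) ↔ (C ∨ B)), C.
(((B ∧ B) → (¬D ∧ ¬C)) ↔ (C ∨ B)): β-rule — branch into ((B ∧ B) → (¬D ∧ ¬C)), (C ∨ B)  //  ¬((B ∧ B) → (¬D ∧ ¬C)), ¬(C ∨ B).
  branch 1 (add ((B ∧ B) → (¬D ∧ ¬C)), (C ∨ B)):
    ((B ∧ B) → (¬D ∧ ¬C)): β-rule — branch into ¬(B ∧ B)  //  (¬D ∧ ¬C).
      branch 1.1 (add ¬(B ∧ B)):
        (C ∨ B): β-rule — branch into C  //  B.
          branch 1.1.1 (add C):
            ¬(B ∧ B): β-rule — branch into ¬B  //  ¬B.
              branch 1.1.1.1 (add ¬B):
                ○ open, literals {B=F, C=T}.
              branch 1.1.1.2 (add ¬B):
                ○ open, literals {B=F, C=T}.
          branch 1.1.2 (add B):
            ¬(B ∧ B): β-rule — branch into ¬B  //  ¬B.
              branch 1.1.2.1 (add ¬B):
                × closes — contains both B and ¬B.
              branch 1.1.2.2 (add ¬B):
                × closes — contains both B and ¬B.
      branch 1.2 (add (¬D ∧ ¬C)):
        (¬D ∧ ¬C): α-rule — add ¬D, ¬C.
        × closes — contains both C and ¬C.
  branch 2 (add ¬((B ∧ B) → (¬D ∧ ¬C)), ¬(C ∨ B)):
    ¬((B ∧ B) → (¬D ∧ ¬C)): α-rule — add (B ∧ B), ¬(¬D ∧ ¬C).
    ¬(C ∨ B): α-rule — add ¬C, ¬B.
    × closes — contains both C and ¬C.
4 branches closed, 2 open.
Each open branch fixes some atoms; the unmentioned ones are free. Counting distinct full assignments: branch {B=F, C=T} (D, A) contributes 4 new; branch {B=F, C=T} (D, A) contributes 0 new. Total: 4.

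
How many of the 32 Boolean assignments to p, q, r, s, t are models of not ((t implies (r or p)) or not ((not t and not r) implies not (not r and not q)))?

Initial set: {not ((t implies (r or p)) or not ((not t and not r) implies not (not r and not q)))}.
not ((t implies (r or p)) or not ((not t and not r) implies not (not r and not q))): α-rule — add not (t implies (r or p)), not not ((not t and not r) implies not (not r and not q)).
not (t implies (r or p)): α-rule — add t, not (r or p).
not (r or p): α-rule — add not r, not p.
not not ((not t and not r) implies not (not r and not q)): β-rule — branch into not (not t and not r)  //  not (not r and not q).
  branch 1 (add not (not t and not r)):
    not (not t and not r): β-rule — branch into not not t  //  not not r.
      branch 1.1 (add not not t):
        ○ open, literals {p=F, r=F, t=T}.
      branch 1.2 (add not not r):
        × closes — contains both r and not r.
  branch 2 (add not (not r and not q)):
    not (not r and not q): β-rule — branch into not not r  //  not not q.
      branch 2.1 (add not not r):
        × closes — contains both r and not r.
      branch 2.2 (add not not q):
        ○ open, literals {p=F, q=T, r=F, t=T}.
2 branches closed, 2 open.
Each open branch fixes some atoms; the unmentioned ones are free. Counting distinct full assignments: branch {p=F, r=F, t=T} (q, s) contributes 4 new; branch {p=F, q=T, r=F, t=T} (s) contributes 0 new. Total: 4.

4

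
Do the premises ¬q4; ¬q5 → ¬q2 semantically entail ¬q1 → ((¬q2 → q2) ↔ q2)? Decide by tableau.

Yes

Initial set: {¬q4; (¬q5 → ¬q2); ¬(¬q1 → ((¬q2 → q2) ↔ q2))}.
¬(¬q1 → ((¬q2 → q2) ↔ q2)): α-rule — add ¬q1, ¬((¬q2 → q2) ↔ q2).
(¬q5 → ¬q2): β-rule — branch into ¬¬q5  //  ¬q2.
  branch 1 (add ¬¬q5):
    ¬((¬q2 → q2) ↔ q2): β-rule — branch into (¬q2 → q2), ¬q2  //  ¬(¬q2 → q2), q2.
      branch 1.1 (add (¬q2 → q2), ¬q2):
        (¬q2 → q2): β-rule — branch into ¬¬q2  //  q2.
          branch 1.1.1 (add ¬¬q2):
            × closes — contains both q2 and ¬q2.
          branch 1.1.2 (add q2):
            × closes — contains both q2 and ¬q2.
      branch 1.2 (add ¬(¬q2 → q2), q2):
        ¬(¬q2 → q2): α-rule — add ¬q2, ¬q2.
        × closes — contains both q2 and ¬q2.
  branch 2 (add ¬q2):
    ¬((¬q2 → q2) ↔ q2): β-rule — branch into (¬q2 → q2), ¬q2  //  ¬(¬q2 → q2), q2.
      branch 2.1 (add (¬q2 → q2), ¬q2):
        (¬q2 → q2): β-rule — branch into ¬¬q2  //  q2.
          branch 2.1.1 (add ¬¬q2):
            × closes — contains both q2 and ¬q2.
          branch 2.1.2 (add q2):
            × closes — contains both q2 and ¬q2.
      branch 2.2 (add ¬(¬q2 → q2), q2):
        × closes — contains both q2 and ¬q2.
All 6 branches close.
Every branch closed, so the premises entail the conclusion.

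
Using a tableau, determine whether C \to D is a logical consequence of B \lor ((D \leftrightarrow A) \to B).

No

Initial set: {(B \lor ((D \leftrightarrow A) \to B)); \lnot (C \to D)}.
\lnot (C \to D): α-rule — add C, \lnot D.
(B \lor ((D \leftrightarrow A) \to B)): β-rule — branch into B  //  ((D \leftrightarrow A) \to B).
  branch 1 (add B):
    ○ open, literals {B=T, C=T, D=F}.
  branch 2 (add ((D \leftrightarrow A) \to B)):
    ((D \leftrightarrow A) \to B): β-rule — branch into \lnot (D \leftrightarrow A)  //  B.
      branch 2.1 (add \lnot (D \leftrightarrow A)):
        \lnot (D \leftrightarrow A): β-rule — branch into D, \lnot A  //  \lnot D, A.
          branch 2.1.1 (add D, \lnot A):
            × closes — contains both D and \lnot D.
          branch 2.1.2 (add \lnot D, A):
            ○ open, literals {A=T, C=T, D=F}.
      branch 2.2 (add B):
        ○ open, literals {B=T, C=T, D=F}.
1 branch closed, 3 open.
An open branch gives a countermodel: B=T, C=T, D=F (unmentioned atoms arbitrary); the premises hold there but the conclusion fails.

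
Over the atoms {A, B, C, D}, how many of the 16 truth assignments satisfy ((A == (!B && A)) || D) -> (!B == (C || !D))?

10

Initial set: {(((A == (!B && A)) || D) -> (!B == (C || !D)))}.
(((A == (!B && A)) || D) -> (!B == (C || !D))): β-rule — branch into !((A == (!B && A)) || D)  //  (!B == (C || !D)).
  branch 1 (add !((A == (!B && A)) || D)):
    !((A == (!B && A)) || D): α-rule — add !(A == (!B && A)), !D.
    !(A == (!B && A)): β-rule — branch into A, !(!B && A)  //  !A, (!B && A).
      branch 1.1 (add A, !(!B && A)):
        !(!B && A): β-rule — branch into !!B  //  !A.
          branch 1.1.1 (add !!B):
            ○ open, literals {A=1, B=1, D=0}.
          branch 1.1.2 (add !A):
            × closes — contains both A and !A.
      branch 1.2 (add !A, (!B && A)):
        (!B && A): α-rule — add !B, A.
        × closes — contains both A and !A.
  branch 2 (add (!B == (C || !D))):
    (!B == (C || !D)): β-rule — branch into !B, (C || !D)  //  !!B, !(C || !D).
      branch 2.1 (add !B, (C || !D)):
        (C || !D): β-rule — branch into C  //  !D.
          branch 2.1.1 (add C):
            ○ open, literals {B=0, C=1}.
          branch 2.1.2 (add !D):
            ○ open, literals {B=0, D=0}.
      branch 2.2 (add !!B, !(C || !D)):
        !(C || !D): α-rule — add !C, !!D.
        ○ open, literals {B=1, C=0, D=1}.
2 branches closed, 4 open.
Each open branch fixes some atoms; the unmentioned ones are free. Counting distinct full assignments: branch {A=1, B=1, D=0} (C) contributes 2 new; branch {B=0, C=1} (A, D) contributes 4 new; branch {B=0, D=0} (A, C) contributes 2 new; branch {B=1, C=0, D=1} (A) contributes 2 new. Total: 10.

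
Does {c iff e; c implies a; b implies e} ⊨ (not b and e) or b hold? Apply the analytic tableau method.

No

Initial set: {(c iff e); (c implies a); (b implies e); not ((not b and e) or b)}.
not ((not b and e) or b): α-rule — add not (not b and e), not b.
(c iff e): β-rule — branch into c, e  //  not c, not e.
  branch 1 (add c, e):
    (c implies a): β-rule — branch into not c  //  a.
      branch 1.1 (add not c):
        × closes — contains both c and not c.
      branch 1.2 (add a):
        (b implies e): β-rule — branch into not b  //  e.
          branch 1.2.1 (add not b):
            not (not b and e): β-rule — branch into not not b  //  not e.
              branch 1.2.1.1 (add not not b):
                × closes — contains both b and not b.
              branch 1.2.1.2 (add not e):
                × closes — contains both e and not e.
          branch 1.2.2 (add e):
            not (not b and e): β-rule — branch into not not b  //  not e.
              branch 1.2.2.1 (add not not b):
                × closes — contains both b and not b.
              branch 1.2.2.2 (add not e):
                × closes — contains both e and not e.
  branch 2 (add not c, not e):
    (c implies a): β-rule — branch into not c  //  a.
      branch 2.1 (add not c):
        (b implies e): β-rule — branch into not b  //  e.
          branch 2.1.1 (add not b):
            not (not b and e): β-rule — branch into not not b  //  not e.
              branch 2.1.1.1 (add not not b):
                × closes — contains both b and not b.
              branch 2.1.1.2 (add not e):
                ○ open, literals {b=false, c=false, e=false}.
          branch 2.1.2 (add e):
            × closes — contains both e and not e.
      branch 2.2 (add a):
        (b implies e): β-rule — branch into not b  //  e.
          branch 2.2.1 (add not b):
            not (not b and e): β-rule — branch into not not b  //  not e.
              branch 2.2.1.1 (add not not b):
                × closes — contains both b and not b.
              branch 2.2.1.2 (add not e):
                ○ open, literals {a=true, b=false, c=false, e=false}.
          branch 2.2.2 (add e):
            × closes — contains both e and not e.
9 branches closed, 2 open.
An open branch gives a countermodel: b=false, c=false, e=false (unmentioned atoms arbitrary); the premises hold there but the conclusion fails.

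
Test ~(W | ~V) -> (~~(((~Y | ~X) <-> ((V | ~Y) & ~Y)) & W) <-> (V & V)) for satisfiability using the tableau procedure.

Initial set: {T (~(W | ~V) -> (~~(((~Y | ~X) <-> ((V | ~Y) & ~Y)) & W) <-> (V & V)))}.
T (~(W | ~V) -> (~~(((~Y | ~X) <-> ((V | ~Y) & ~Y)) & W) <-> (V & V))): β-rule — branch into F ~(W | ~V)  //  T (~~(((~Y | ~X) <-> ((V | ~Y) & ~Y)) & W) <-> (V & V)).
  branch 1 (add F ~(W | ~V)):
    F ~(W | ~V): β-rule — branch into T W  //  T ~V.
      branch 1.1 (add T W):
        ○ open, literals {W=1}.
      branch 1.2 (add T ~V):
        ○ open, literals {V=0}.
  branch 2 (add T (~~(((~Y | ~X) <-> ((V | ~Y) & ~Y)) & W) <-> (V & V))):
    T (~~(((~Y | ~X) <-> ((V | ~Y) & ~Y)) & W) <-> (V & V)): β-rule — branch into T ~~(((~Y | ~X) <-> ((V | ~Y) & ~Y)) & W), T (V & V)  //  F ~~(((~Y | ~X) <-> ((V | ~Y) & ~Y)) & W), F (V & V).
      branch 2.1 (add T ~~(((~Y | ~X) <-> ((V | ~Y) & ~Y)) & W), T (V & V)):
        T ~~(((~Y | ~X) <-> ((V | ~Y) & ~Y)) & W): drop double negation, giving T (((~Y | ~X) <-> ((V | ~Y) & ~Y)) & W).
        T (V & V): α-rule — add T V, T V.
        T (((~Y | ~X) <-> ((V | ~Y) & ~Y)) & W): α-rule — add T ((~Y | ~X) <-> ((V | ~Y) & ~Y)), T W.
        T ((~Y | ~X) <-> ((V | ~Y) & ~Y)): β-rule — branch into T (~Y | ~X), T ((V | ~Y) & ~Y)  //  F (~Y | ~X), F ((V | ~Y) & ~Y).
          branch 2.1.1 (add T (~Y | ~X), T ((V | ~Y) & ~Y)):
            T ((V | ~Y) & ~Y): α-rule — add T (V | ~Y), T ~Y.
            T (~Y | ~X): β-rule — branch into T ~Y  //  T ~X.
              branch 2.1.1.1 (add T ~Y):
                T (V | ~Y): β-rule — branch into T V  //  T ~Y.
                  branch 2.1.1.1.1 (add T V):
                    ○ open, literals {V=1, W=1, Y=0}.
                  branch 2.1.1.1.2 (add T ~Y):
                    ○ open, literals {V=1, W=1, Y=0}.
              branch 2.1.1.2 (add T ~X):
                T (V | ~Y): β-rule — branch into T V  //  T ~Y.
                  branch 2.1.1.2.1 (add T V):
                    ○ open, literals {V=1, W=1, X=0, Y=0}.
                  branch 2.1.1.2.2 (add T ~Y):
                    ○ open, literals {V=1, W=1, X=0, Y=0}.
          branch 2.1.2 (add F (~Y | ~X), F ((V | ~Y) & ~Y)):
            F (~Y | ~X): α-rule — add F ~Y, F ~X.
            F ((V | ~Y) & ~Y): β-rule — branch into F (V | ~Y)  //  F ~Y.
              branch 2.1.2.1 (add F (V | ~Y)):
                F (V | ~Y): α-rule — add F V, F ~Y.
                × closes — contains both V and ~V.
              branch 2.1.2.2 (add F ~Y):
                ○ open, literals {V=1, W=1, X=1, Y=1}.
      branch 2.2 (add F ~~(((~Y | ~X) <-> ((V | ~Y) & ~Y)) & W), F (V & V)):
        F ~~(((~Y | ~X) <-> ((V | ~Y) & ~Y)) & W): drop double negation, giving F (((~Y | ~X) <-> ((V | ~Y) & ~Y)) & W).
        F (V & V): β-rule — branch into F V  //  F V.
          branch 2.2.1 (add F V):
            F (((~Y | ~X) <-> ((V | ~Y) & ~Y)) & W): β-rule — branch into F ((~Y | ~X) <-> ((V | ~Y) & ~Y))  //  F W.
              branch 2.2.1.1 (add F ((~Y | ~X) <-> ((V | ~Y) & ~Y))):
                F ((~Y | ~X) <-> ((V | ~Y) & ~Y)): β-rule — branch into T (~Y | ~X), F ((V | ~Y) & ~Y)  //  F (~Y | ~X), T ((V | ~Y) & ~Y).
                  branch 2.2.1.1.1 (add T (~Y | ~X), F ((V | ~Y) & ~Y)):
                    T (~Y | ~X): β-rule — branch into T ~Y  //  T ~X.
                      branch 2.2.1.1.1.1 (add T ~Y):
                        F ((V | ~Y) & ~Y): β-rule — branch into F (V | ~Y)  //  F ~Y.
                          branch 2.2.1.1.1.1.1 (add F (V | ~Y)):
                            F (V | ~Y): α-rule — add F V, F ~Y.
                            × closes — contains both Y and ~Y.
                          branch 2.2.1.1.1.1.2 (add F ~Y):
                            × closes — contains both Y and ~Y.
                      branch 2.2.1.1.1.2 (add T ~X):
                        F ((V | ~Y) & ~Y): β-rule — branch into F (V | ~Y)  //  F ~Y.
                          branch 2.2.1.1.1.2.1 (add F (V | ~Y)):
                            F (V | ~Y): α-rule — add F V, F ~Y.
                            ○ open, literals {V=0, X=0, Y=1}.
                          branch 2.2.1.1.1.2.2 (add F ~Y):
                            ○ open, literals {V=0, X=0, Y=1}.
                  branch 2.2.1.1.2 (add F (~Y | ~X), T ((V | ~Y) & ~Y)):
                    F (~Y | ~X): α-rule — add F ~Y, F ~X.
                    T ((V | ~Y) & ~Y): α-rule — add T (V | ~Y), T ~Y.
                    × closes — contains both Y and ~Y.
              branch 2.2.1.2 (add F W):
                ○ open, literals {V=0, W=0}.
          branch 2.2.2 (add F V):
            F (((~Y | ~X) <-> ((V | ~Y) & ~Y)) & W): β-rule — branch into F ((~Y | ~X) <-> ((V | ~Y) & ~Y))  //  F W.
              branch 2.2.2.1 (add F ((~Y | ~X) <-> ((V | ~Y) & ~Y))):
                F ((~Y | ~X) <-> ((V | ~Y) & ~Y)): β-rule — branch into T (~Y | ~X), F ((V | ~Y) & ~Y)  //  F (~Y | ~X), T ((V | ~Y) & ~Y).
                  branch 2.2.2.1.1 (add T (~Y | ~X), F ((V | ~Y) & ~Y)):
                    T (~Y | ~X): β-rule — branch into T ~Y  //  T ~X.
                      branch 2.2.2.1.1.1 (add T ~Y):
                        F ((V | ~Y) & ~Y): β-rule — branch into F (V | ~Y)  //  F ~Y.
                          branch 2.2.2.1.1.1.1 (add F (V | ~Y)):
                            F (V | ~Y): α-rule — add F V, F ~Y.
                            × closes — contains both Y and ~Y.
                          branch 2.2.2.1.1.1.2 (add F ~Y):
                            × closes — contains both Y and ~Y.
                      branch 2.2.2.1.1.2 (add T ~X):
                        F ((V | ~Y) & ~Y): β-rule — branch into F (V | ~Y)  //  F ~Y.
                          branch 2.2.2.1.1.2.1 (add F (V | ~Y)):
                            F (V | ~Y): α-rule — add F V, F ~Y.
                            ○ open, literals {V=0, X=0, Y=1}.
                          branch 2.2.2.1.1.2.2 (add F ~Y):
                            ○ open, literals {V=0, X=0, Y=1}.
                  branch 2.2.2.1.2 (add F (~Y | ~X), T ((V | ~Y) & ~Y)):
                    F (~Y | ~X): α-rule — add F ~Y, F ~X.
                    T ((V | ~Y) & ~Y): α-rule — add T (V | ~Y), T ~Y.
                    × closes — contains both Y and ~Y.
              branch 2.2.2.2 (add F W):
                ○ open, literals {V=0, W=0}.
7 branches closed, 13 open.
An open branch gives a satisfying assignment: W=1.

Satisfiable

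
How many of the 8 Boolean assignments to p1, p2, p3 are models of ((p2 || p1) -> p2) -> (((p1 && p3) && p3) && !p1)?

2

Initial set: {T (((p2 || p1) -> p2) -> (((p1 && p3) && p3) && !p1))}.
T (((p2 || p1) -> p2) -> (((p1 && p3) && p3) && !p1)): β-rule — branch into F ((p2 || p1) -> p2)  //  T (((p1 && p3) && p3) && !p1).
  branch 1 (add F ((p2 || p1) -> p2)):
    F ((p2 || p1) -> p2): α-rule — add T (p2 || p1), F p2.
    T (p2 || p1): β-rule — branch into T p2  //  T p1.
      branch 1.1 (add T p2):
        × closes — contains both p2 and !p2.
      branch 1.2 (add T p1):
        ○ open, literals {p1=true, p2=false}.
  branch 2 (add T (((p1 && p3) && p3) && !p1)):
    T (((p1 && p3) && p3) && !p1): α-rule — add T ((p1 && p3) && p3), T !p1.
    T ((p1 && p3) && p3): α-rule — add T (p1 && p3), T p3.
    T (p1 && p3): α-rule — add T p1, T p3.
    × closes — contains both p1 and !p1.
2 branches closed, 1 open.
Each open branch fixes some atoms; the unmentioned ones are free. Counting distinct full assignments: branch {p1=true, p2=false} (p3) contributes 2 new. Total: 2.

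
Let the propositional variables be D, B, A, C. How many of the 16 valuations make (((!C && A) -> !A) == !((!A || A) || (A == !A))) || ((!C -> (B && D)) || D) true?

Initial set: {((((!C && A) -> !A) == !((!A || A) || (A == !A))) || ((!C -> (B && D)) || D))}.
((((!C && A) -> !A) == !((!A || A) || (A == !A))) || ((!C -> (B && D)) || D)): β-rule — branch into (((!C && A) -> !A) == !((!A || A) || (A == !A)))  //  ((!C -> (B && D)) || D).
  branch 1 (add (((!C && A) -> !A) == !((!A || A) || (A == !A)))):
    (((!C && A) -> !A) == !((!A || A) || (A == !A))): β-rule — branch into ((!C && A) -> !A), !((!A || A) || (A == !A))  //  !((!C && A) -> !A), !!((!A || A) || (A == !A)).
      branch 1.1 (add ((!C && A) -> !A), !((!A || A) || (A == !A))):
        !((!A || A) || (A == !A)): α-rule — add !(!A || A), !(A == !A).
        !(!A || A): α-rule — add !!A, !A.
        × closes — contains both A and !A.
      branch 1.2 (add !((!C && A) -> !A), !!((!A || A) || (A == !A))):
        !((!C && A) -> !A): α-rule — add (!C && A), !!A.
        (!C && A): α-rule — add !C, A.
        !!((!A || A) || (A == !A)): β-rule — branch into (!A || A)  //  (A == !A).
          branch 1.2.1 (add (!A || A)):
            (!A || A): β-rule — branch into !A  //  A.
              branch 1.2.1.1 (add !A):
                × closes — contains both A and !A.
              branch 1.2.1.2 (add A):
                ○ open, literals {A=1, C=0}.
          branch 1.2.2 (add (A == !A)):
            (A == !A): β-rule — branch into A, !A  //  !A, !!A.
              branch 1.2.2.1 (add A, !A):
                × closes — contains both A and !A.
              branch 1.2.2.2 (add !A, !!A):
                × closes — contains both A and !A.
  branch 2 (add ((!C -> (B && D)) || D)):
    ((!C -> (B && D)) || D): β-rule — branch into (!C -> (B && D))  //  D.
      branch 2.1 (add (!C -> (B && D))):
        (!C -> (B && D)): β-rule — branch into !!C  //  (B && D).
          branch 2.1.1 (add !!C):
            ○ open, literals {C=1}.
          branch 2.1.2 (add (B && D)):
            (B && D): α-rule — add B, D.
            ○ open, literals {B=1, D=1}.
      branch 2.2 (add D):
        ○ open, literals {D=1}.
4 branches closed, 4 open.
Each open branch fixes some atoms; the unmentioned ones are free. Counting distinct full assignments: branch {A=1, C=0} (D, B) contributes 4 new; branch {C=1} (D, B, A) contributes 8 new; branch {B=1, D=1} (A, C) contributes 1 new; branch {D=1} (B, A, C) contributes 1 new. Total: 14.

14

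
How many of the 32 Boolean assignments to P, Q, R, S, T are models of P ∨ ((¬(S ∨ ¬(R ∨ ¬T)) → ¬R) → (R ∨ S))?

28

Initial set: {(P ∨ ((¬(S ∨ ¬(R ∨ ¬T)) → ¬R) → (R ∨ S)))}.
(P ∨ ((¬(S ∨ ¬(R ∨ ¬T)) → ¬R) → (R ∨ S))): β-rule — branch into P  //  ((¬(S ∨ ¬(R ∨ ¬T)) → ¬R) → (R ∨ S)).
  branch 1 (add P):
    ○ open, literals {P=T}.
  branch 2 (add ((¬(S ∨ ¬(R ∨ ¬T)) → ¬R) → (R ∨ S))):
    ((¬(S ∨ ¬(R ∨ ¬T)) → ¬R) → (R ∨ S)): β-rule — branch into ¬(¬(S ∨ ¬(R ∨ ¬T)) → ¬R)  //  (R ∨ S).
      branch 2.1 (add ¬(¬(S ∨ ¬(R ∨ ¬T)) → ¬R)):
        ¬(¬(S ∨ ¬(R ∨ ¬T)) → ¬R): α-rule — add ¬(S ∨ ¬(R ∨ ¬T)), ¬¬R.
        ¬(S ∨ ¬(R ∨ ¬T)): α-rule — add ¬S, ¬¬(R ∨ ¬T).
        ¬¬(R ∨ ¬T): β-rule — branch into R  //  ¬T.
          branch 2.1.1 (add R):
            ○ open, literals {R=T, S=F}.
          branch 2.1.2 (add ¬T):
            ○ open, literals {R=T, S=F, T=F}.
      branch 2.2 (add (R ∨ S)):
        (R ∨ S): β-rule — branch into R  //  S.
          branch 2.2.1 (add R):
            ○ open, literals {R=T}.
          branch 2.2.2 (add S):
            ○ open, literals {S=T}.
0 branches closed, 5 open.
Each open branch fixes some atoms; the unmentioned ones are free. Counting distinct full assignments: branch {P=T} (Q, R, S, T) contributes 16 new; branch {R=T, S=F} (P, Q, T) contributes 4 new; branch {R=T, S=F, T=F} (P, Q) contributes 0 new; branch {R=T} (P, Q, S, T) contributes 4 new; branch {S=T} (P, Q, R, T) contributes 4 new. Total: 28.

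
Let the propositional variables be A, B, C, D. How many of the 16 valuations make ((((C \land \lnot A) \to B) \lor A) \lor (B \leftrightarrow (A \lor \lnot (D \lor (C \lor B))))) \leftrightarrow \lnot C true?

Initial set: {(((((C \land \lnot A) \to B) \lor A) \lor (B \leftrightarrow (A \lor \lnot (D \lor (C \lor B))))) \leftrightarrow \lnot C)}.
(((((C \land \lnot A) \to B) \lor A) \lor (B \leftrightarrow (A \lor \lnot (D \lor (C \lor B))))) \leftrightarrow \lnot C): β-rule — branch into ((((C \land \lnot A) \to B) \lor A) \lor (B \leftrightarrow (A \lor \lnot (D \lor (C \lor B))))), \lnot C  //  \lnot ((((C \land \lnot A) \to B) \lor A) \lor (B \leftrightarrow (A \lor \lnot (D \lor (C \lor B))))), \lnot \lnot C.
  branch 1 (add ((((C \land \lnot A) \to B) \lor A) \lor (B \leftrightarrow (A \lor \lnot (D \lor (C \lor B))))), \lnot C):
    ((((C \land \lnot A) \to B) \lor A) \lor (B \leftrightarrow (A \lor \lnot (D \lor (C \lor B))))): β-rule — branch into (((C \land \lnot A) \to B) \lor A)  //  (B \leftrightarrow (A \lor \lnot (D \lor (C \lor B)))).
      branch 1.1 (add (((C \land \lnot A) \to B) \lor A)):
        (((C \land \lnot A) \to B) \lor A): β-rule — branch into ((C \land \lnot A) \to B)  //  A.
          branch 1.1.1 (add ((C \land \lnot A) \to B)):
            ((C \land \lnot A) \to B): β-rule — branch into \lnot (C \land \lnot A)  //  B.
              branch 1.1.1.1 (add \lnot (C \land \lnot A)):
                \lnot (C \land \lnot A): β-rule — branch into \lnot C  //  \lnot \lnot A.
                  branch 1.1.1.1.1 (add \lnot C):
                    ○ open, literals {C=false}.
                  branch 1.1.1.1.2 (add \lnot \lnot A):
                    ○ open, literals {A=true, C=false}.
              branch 1.1.1.2 (add B):
                ○ open, literals {B=true, C=false}.
          branch 1.1.2 (add A):
            ○ open, literals {A=true, C=false}.
      branch 1.2 (add (B \leftrightarrow (A \lor \lnot (D \lor (C \lor B))))):
        (B \leftrightarrow (A \lor \lnot (D \lor (C \lor B)))): β-rule — branch into B, (A \lor \lnot (D \lor (C \lor B)))  //  \lnot B, \lnot (A \lor \lnot (D \lor (C \lor B))).
          branch 1.2.1 (add B, (A \lor \lnot (D \lor (C \lor B)))):
            (A \lor \lnot (D \lor (C \lor B))): β-rule — branch into A  //  \lnot (D \lor (C \lor B)).
              branch 1.2.1.1 (add A):
                ○ open, literals {A=true, B=true, C=false}.
              branch 1.2.1.2 (add \lnot (D \lor (C \lor B))):
                \lnot (D \lor (C \lor B)): α-rule — add \lnot D, \lnot (C \lor B).
                \lnot (C \lor B): α-rule — add \lnot C, \lnot B.
                × closes — contains both B and \lnot B.
          branch 1.2.2 (add \lnot B, \lnot (A \lor \lnot (D \lor (C \lor B)))):
            \lnot (A \lor \lnot (D \lor (C \lor B))): α-rule — add \lnot A, \lnot \lnot (D \lor (C \lor B)).
            \lnot \lnot (D \lor (C \lor B)): β-rule — branch into D  //  (C \lor B).
              branch 1.2.2.1 (add D):
                ○ open, literals {A=false, B=false, C=false, D=true}.
              branch 1.2.2.2 (add (C \lor B)):
                (C \lor B): β-rule — branch into C  //  B.
                  branch 1.2.2.2.1 (add C):
                    × closes — contains both C and \lnot C.
                  branch 1.2.2.2.2 (add B):
                    × closes — contains both B and \lnot B.
  branch 2 (add \lnot ((((C \land \lnot A) \to B) \lor A) \lor (B \leftrightarrow (A \lor \lnot (D \lor (C \lor B))))), \lnot \lnot C):
    \lnot ((((C \land \lnot A) \to B) \lor A) \lor (B \leftrightarrow (A \lor \lnot (D \lor (C \lor B))))): α-rule — add \lnot (((C \land \lnot A) \to B) \lor A), \lnot (B \leftrightarrow (A \lor \lnot (D \lor (C \lor B)))).
    \lnot (((C \land \lnot A) \to B) \lor A): α-rule — add \lnot ((C \land \lnot A) \to B), \lnot A.
    \lnot ((C \land \lnot A) \to B): α-rule — add (C \land \lnot A), \lnot B.
    (C \land \lnot A): α-rule — add C, \lnot A.
    \lnot (B \leftrightarrow (A \lor \lnot (D \lor (C \lor B)))): β-rule — branch into B, \lnot (A \lor \lnot (D \lor (C \lor B)))  //  \lnot B, (A \lor \lnot (D \lor (C \lor B))).
      branch 2.1 (add B, \lnot (A \lor \lnot (D \lor (C \lor B)))):
        × closes — contains both B and \lnot B.
      branch 2.2 (add \lnot B, (A \lor \lnot (D \lor (C \lor B)))):
        (A \lor \lnot (D \lor (C \lor B))): β-rule — branch into A  //  \lnot (D \lor (C \lor B)).
          branch 2.2.1 (add A):
            × closes — contains both A and \lnot A.
          branch 2.2.2 (add \lnot (D \lor (C \lor B))):
            \lnot (D \lor (C \lor B)): α-rule — add \lnot D, \lnot (C \lor B).
            \lnot (C \lor B): α-rule — add \lnot C, \lnot B.
            × closes — contains both C and \lnot C.
6 branches closed, 6 open.
Each open branch fixes some atoms; the unmentioned ones are free. Counting distinct full assignments: branch {C=false} (A, B, D) contributes 8 new; branch {A=true, C=false} (B, D) contributes 0 new; branch {B=true, C=false} (A, D) contributes 0 new; branch {A=true, C=false} (B, D) contributes 0 new; branch {A=true, B=true, C=false} (D) contributes 0 new; branch {A=false, B=false, C=false, D=true} (none free) contributes 0 new. Total: 8.

8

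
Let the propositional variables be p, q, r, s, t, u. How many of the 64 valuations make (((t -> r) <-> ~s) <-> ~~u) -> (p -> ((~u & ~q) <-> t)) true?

Initial set: {((((t -> r) <-> ~s) <-> ~~u) -> (p -> ((~u & ~q) <-> t)))}.
((((t -> r) <-> ~s) <-> ~~u) -> (p -> ((~u & ~q) <-> t))): β-rule — branch into ~(((t -> r) <-> ~s) <-> ~~u)  //  (p -> ((~u & ~q) <-> t)).
  branch 1 (add ~(((t -> r) <-> ~s) <-> ~~u)):
    ~(((t -> r) <-> ~s) <-> ~~u): β-rule — branch into ((t -> r) <-> ~s), ~~~u  //  ~((t -> r) <-> ~s), ~~u.
      branch 1.1 (add ((t -> r) <-> ~s), ~~~u):
        ~~~u: drop double negation, giving ~u.
        ((t -> r) <-> ~s): β-rule — branch into (t -> r), ~s  //  ~(t -> r), ~~s.
          branch 1.1.1 (add (t -> r), ~s):
            (t -> r): β-rule — branch into ~t  //  r.
              branch 1.1.1.1 (add ~t):
                ○ open, literals {s=0, t=0, u=0}.
              branch 1.1.1.2 (add r):
                ○ open, literals {r=1, s=0, u=0}.
          branch 1.1.2 (add ~(t -> r), ~~s):
            ~(t -> r): α-rule — add t, ~r.
            ○ open, literals {r=0, s=1, t=1, u=0}.
      branch 1.2 (add ~((t -> r) <-> ~s), ~~u):
        ~~u: drop double negation, giving u.
        ~((t -> r) <-> ~s): β-rule — branch into (t -> r), ~~s  //  ~(t -> r), ~s.
          branch 1.2.1 (add (t -> r), ~~s):
            (t -> r): β-rule — branch into ~t  //  r.
              branch 1.2.1.1 (add ~t):
                ○ open, literals {s=1, t=0, u=1}.
              branch 1.2.1.2 (add r):
                ○ open, literals {r=1, s=1, u=1}.
          branch 1.2.2 (add ~(t -> r), ~s):
            ~(t -> r): α-rule — add t, ~r.
            ○ open, literals {r=0, s=0, t=1, u=1}.
  branch 2 (add (p -> ((~u & ~q) <-> t))):
    (p -> ((~u & ~q) <-> t)): β-rule — branch into ~p  //  ((~u & ~q) <-> t).
      branch 2.1 (add ~p):
        ○ open, literals {p=0}.
      branch 2.2 (add ((~u & ~q) <-> t)):
        ((~u & ~q) <-> t): β-rule — branch into (~u & ~q), t  //  ~(~u & ~q), ~t.
          branch 2.2.1 (add (~u & ~q), t):
            (~u & ~q): α-rule — add ~u, ~q.
            ○ open, literals {q=0, t=1, u=0}.
          branch 2.2.2 (add ~(~u & ~q), ~t):
            ~(~u & ~q): β-rule — branch into ~~u  //  ~~q.
              branch 2.2.2.1 (add ~~u):
                ○ open, literals {t=0, u=1}.
              branch 2.2.2.2 (add ~~q):
                ○ open, literals {q=1, t=0}.
0 branches closed, 10 open.
Each open branch fixes some atoms; the unmentioned ones are free. Counting distinct full assignments: branch {s=0, t=0, u=0} (p, q, r) contributes 8 new; branch {r=1, s=0, u=0} (p, q, t) contributes 4 new; branch {r=0, s=1, t=1, u=0} (p, q) contributes 4 new; branch {s=1, t=0, u=1} (p, q, r) contributes 8 new; branch {r=1, s=1, u=1} (p, q, t) contributes 4 new; branch {r=0, s=0, t=1, u=1} (p, q) contributes 4 new; branch {p=0} (q, r, s, t, u) contributes 16 new; branch {q=0, t=1, u=0} (p, r, s) contributes 2 new; branch {t=0, u=1} (p, q, r, s) contributes 4 new; branch {q=1, t=0} (p, r, s, u) contributes 2 new. Total: 56.

56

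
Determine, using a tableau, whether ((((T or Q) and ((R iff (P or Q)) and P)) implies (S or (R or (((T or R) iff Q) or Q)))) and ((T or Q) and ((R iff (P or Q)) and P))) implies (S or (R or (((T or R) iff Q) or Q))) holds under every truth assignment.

Valid

Assume the negation and expand:
Initial set: {F (((((T or Q) and ((R iff (P or Q)) and P)) implies (S or (R or (((T or R) iff Q) or Q)))) and ((T or Q) and ((R iff (P or Q)) and P))) implies (S or (R or (((T or R) iff Q) or Q))))}.
F (((((T or Q) and ((R iff (P or Q)) and P)) implies (S or (R or (((T or R) iff Q) or Q)))) and ((T or Q) and ((R iff (P or Q)) and P))) implies (S or (R or (((T or R) iff Q) or Q)))): α-rule — add T ((((T or Q) and ((R iff (P or Q)) and P)) implies (S or (R or (((T or R) iff Q) or Q)))) and ((T or Q) and ((R iff (P or Q)) and P))), F (S or (R or (((T or R) iff Q) or Q))).
T ((((T or Q) and ((R iff (P or Q)) and P)) implies (S or (R or (((T or R) iff Q) or Q)))) and ((T or Q) and ((R iff (P or Q)) and P))): α-rule — add T (((T or Q) and ((R iff (P or Q)) and P)) implies (S or (R or (((T or R) iff Q) or Q)))), T ((T or Q) and ((R iff (P or Q)) and P)).
F (S or (R or (((T or R) iff Q) or Q))): α-rule — add F S, F (R or (((T or R) iff Q) or Q)).
T ((T or Q) and ((R iff (P or Q)) and P)): α-rule — add T (T or Q), T ((R iff (P or Q)) and P).
F (R or (((T or R) iff Q) or Q)): α-rule — add F R, F (((T or R) iff Q) or Q).
T ((R iff (P or Q)) and P): α-rule — add T (R iff (P or Q)), T P.
F (((T or R) iff Q) or Q): α-rule — add F ((T or R) iff Q), F Q.
T (((T or Q) and ((R iff (P or Q)) and P)) implies (S or (R or (((T or R) iff Q) or Q)))): β-rule — branch into F ((T or Q) and ((R iff (P or Q)) and P))  //  T (S or (R or (((T or R) iff Q) or Q))).
  branch 1 (add F ((T or Q) and ((R iff (P or Q)) and P))):
    T (T or Q): β-rule — branch into T T  //  T Q.
      branch 1.1 (add T T):
        T (R iff (P or Q)): β-rule — branch into T R, T (P or Q)  //  F R, F (P or Q).
          branch 1.1.1 (add T R, T (P or Q)):
            × closes — contains both R and not R.
          branch 1.1.2 (add F R, F (P or Q)):
            F (P or Q): α-rule — add F P, F Q.
            × closes — contains both P and not P.
      branch 1.2 (add T Q):
        × closes — contains both Q and not Q.
  branch 2 (add T (S or (R or (((T or R) iff Q) or Q)))):
    T (T or Q): β-rule — branch into T T  //  T Q.
      branch 2.1 (add T T):
        T (R iff (P or Q)): β-rule — branch into T R, T (P or Q)  //  F R, F (P or Q).
          branch 2.1.1 (add T R, T (P or Q)):
            × closes — contains both R and not R.
          branch 2.1.2 (add F R, F (P or Q)):
            F (P or Q): α-rule — add F P, F Q.
            × closes — contains both P and not P.
      branch 2.2 (add T Q):
        × closes — contains both Q and not Q.
All 6 branches close.
Every branch closed, so the negation is unsatisfiable and the formula is valid.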